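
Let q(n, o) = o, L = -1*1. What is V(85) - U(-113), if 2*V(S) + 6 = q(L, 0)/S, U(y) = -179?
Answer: 176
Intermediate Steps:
L = -1
V(S) = -3 (V(S) = -3 + (0/S)/2 = -3 + (1/2)*0 = -3 + 0 = -3)
V(85) - U(-113) = -3 - 1*(-179) = -3 + 179 = 176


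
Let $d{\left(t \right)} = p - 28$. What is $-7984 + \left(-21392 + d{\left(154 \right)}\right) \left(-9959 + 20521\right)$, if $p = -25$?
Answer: $-226510074$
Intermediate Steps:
$d{\left(t \right)} = -53$ ($d{\left(t \right)} = -25 - 28 = -53$)
$-7984 + \left(-21392 + d{\left(154 \right)}\right) \left(-9959 + 20521\right) = -7984 + \left(-21392 - 53\right) \left(-9959 + 20521\right) = -7984 - 226502090 = -226510074$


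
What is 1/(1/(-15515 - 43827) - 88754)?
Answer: -59342/5266839869 ≈ -1.1267e-5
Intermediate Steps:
1/(1/(-15515 - 43827) - 88754) = 1/(1/(-59342) - 88754) = 1/(-1/59342 - 88754) = 1/(-5266839869/59342) = -59342/5266839869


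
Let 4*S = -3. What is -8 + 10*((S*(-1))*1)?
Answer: -1/2 ≈ -0.50000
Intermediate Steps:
S = -3/4 (S = (1/4)*(-3) = -3/4 ≈ -0.75000)
-8 + 10*((S*(-1))*1) = -8 + 10*(-3/4*(-1)*1) = -8 + 10*((3/4)*1) = -8 + 10*(3/4) = -8 + 15/2 = -1/2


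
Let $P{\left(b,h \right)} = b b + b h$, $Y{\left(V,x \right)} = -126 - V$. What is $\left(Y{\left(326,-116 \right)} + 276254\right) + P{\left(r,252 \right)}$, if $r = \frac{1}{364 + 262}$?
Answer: $\frac{108080342305}{391876} \approx 2.758 \cdot 10^{5}$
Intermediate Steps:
$r = \frac{1}{626} \approx 0.0015974$
$P{\left(b,h \right)} = b^{2} + b h$
$\left(Y{\left(326,-116 \right)} + 276254\right) + P{\left(r,252 \right)} = \left(\left(-126 - 326\right) + 276254\right) + \frac{\frac{1}{626} + 252}{626} = \left(\left(-126 - 326\right) + 276254\right) + \frac{1}{626} \cdot \frac{157753}{626} = \left(-452 + 276254\right) + \frac{157753}{391876} = 275802 + \frac{157753}{391876} = \frac{108080342305}{391876}$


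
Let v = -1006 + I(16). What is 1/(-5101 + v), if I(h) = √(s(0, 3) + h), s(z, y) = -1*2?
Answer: -6107/37295435 - √14/37295435 ≈ -0.00016385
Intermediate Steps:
s(z, y) = -2
I(h) = √(-2 + h)
v = -1006 + √14 (v = -1006 + √(-2 + 16) = -1006 + √14 ≈ -1002.3)
1/(-5101 + v) = 1/(-5101 + (-1006 + √14)) = 1/(-6107 + √14)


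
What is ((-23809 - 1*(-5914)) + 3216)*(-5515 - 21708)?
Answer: 399606417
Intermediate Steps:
((-23809 - 1*(-5914)) + 3216)*(-5515 - 21708) = ((-23809 + 5914) + 3216)*(-27223) = (-17895 + 3216)*(-27223) = -14679*(-27223) = 399606417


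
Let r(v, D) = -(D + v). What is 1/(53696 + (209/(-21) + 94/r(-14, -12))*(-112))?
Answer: 39/2121824 ≈ 1.8380e-5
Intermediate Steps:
r(v, D) = -D - v
1/(53696 + (209/(-21) + 94/r(-14, -12))*(-112)) = 1/(53696 + (209/(-21) + 94/(-1*(-12) - 1*(-14)))*(-112)) = 1/(53696 + (209*(-1/21) + 94/(12 + 14))*(-112)) = 1/(53696 + (-209/21 + 94/26)*(-112)) = 1/(53696 + (-209/21 + 94*(1/26))*(-112)) = 1/(53696 + (-209/21 + 47/13)*(-112)) = 1/(53696 - 1730/273*(-112)) = 1/(53696 + 27680/39) = 1/(2121824/39) = 39/2121824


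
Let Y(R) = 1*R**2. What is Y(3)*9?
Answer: 81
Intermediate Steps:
Y(R) = R**2
Y(3)*9 = 3**2*9 = 9*9 = 81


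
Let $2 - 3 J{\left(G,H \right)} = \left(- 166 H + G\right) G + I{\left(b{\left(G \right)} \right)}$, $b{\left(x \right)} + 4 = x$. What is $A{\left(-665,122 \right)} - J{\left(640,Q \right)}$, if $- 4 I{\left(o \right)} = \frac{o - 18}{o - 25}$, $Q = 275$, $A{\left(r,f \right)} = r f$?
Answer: $- \frac{11832948711}{1222} \approx -9.6833 \cdot 10^{6}$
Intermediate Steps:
$A{\left(r,f \right)} = f r$
$b{\left(x \right)} = -4 + x$
$I{\left(o \right)} = - \frac{-18 + o}{4 \left(-25 + o\right)}$ ($I{\left(o \right)} = - \frac{\left(o - 18\right) \frac{1}{o - 25}}{4} = - \frac{\left(-18 + o\right) \frac{1}{-25 + o}}{4} = - \frac{\frac{1}{-25 + o} \left(-18 + o\right)}{4} = - \frac{-18 + o}{4 \left(-25 + o\right)}$)
$J{\left(G,H \right)} = \frac{2}{3} - \frac{G \left(G - 166 H\right)}{3} - \frac{22 - G}{12 \left(-29 + G\right)}$ ($J{\left(G,H \right)} = \frac{2}{3} - \frac{\left(- 166 H + G\right) G + \frac{18 - \left(-4 + G\right)}{4 \left(-25 + \left(-4 + G\right)\right)}}{3} = \frac{2}{3} - \frac{\left(G - 166 H\right) G + \frac{18 - \left(-4 + G\right)}{4 \left(-29 + G\right)}}{3} = \frac{2}{3} - \frac{G \left(G - 166 H\right) + \frac{22 - G}{4 \left(-29 + G\right)}}{3} = \frac{2}{3} - \left(\frac{G \left(G - 166 H\right)}{3} + \frac{22 - G}{12 \left(-29 + G\right)}\right) = \frac{2}{3} - \frac{G \left(G - 166 H\right)}{3} - \frac{22 - G}{12 \left(-29 + G\right)}$)
$A{\left(-665,122 \right)} - J{\left(640,Q \right)} = 122 \left(-665\right) - \frac{-22 + 640 + 4 \left(-29 + 640\right) \left(2 - 640^{2} + 166 \cdot 640 \cdot 275\right)}{12 \left(-29 + 640\right)} = -81130 - \frac{-22 + 640 + 4 \cdot 611 \left(2 - 409600 + 29216000\right)}{12 \cdot 611} = -81130 - \frac{1}{12} \cdot \frac{1}{611} \left(-22 + 640 + 4 \cdot 611 \left(2 - 409600 + 29216000\right)\right) = -81130 - \frac{1}{12} \cdot \frac{1}{611} \left(-22 + 640 + 4 \cdot 611 \cdot 28806402\right) = -81130 - \frac{1}{12} \cdot \frac{1}{611} \left(-22 + 640 + 70402846488\right) = -81130 - \frac{1}{12} \cdot \frac{1}{611} \cdot 70402847106 = -81130 - \frac{11733807851}{1222} = - \frac{11832948711}{1222}$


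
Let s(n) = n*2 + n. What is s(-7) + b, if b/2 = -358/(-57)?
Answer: -481/57 ≈ -8.4386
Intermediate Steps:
b = 716/57 (b = 2*(-358/(-57)) = 2*(-358*(-1/57)) = 2*(358/57) = 716/57 ≈ 12.561)
s(n) = 3*n (s(n) = 2*n + n = 3*n)
s(-7) + b = 3*(-7) + 716/57 = -21 + 716/57 = -481/57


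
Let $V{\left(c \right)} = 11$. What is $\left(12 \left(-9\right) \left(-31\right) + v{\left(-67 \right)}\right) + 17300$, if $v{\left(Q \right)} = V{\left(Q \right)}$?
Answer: $20659$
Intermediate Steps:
$v{\left(Q \right)} = 11$
$\left(12 \left(-9\right) \left(-31\right) + v{\left(-67 \right)}\right) + 17300 = \left(12 \left(-9\right) \left(-31\right) + 11\right) + 17300 = \left(\left(-108\right) \left(-31\right) + 11\right) + 17300 = \left(3348 + 11\right) + 17300 = 3359 + 17300 = 20659$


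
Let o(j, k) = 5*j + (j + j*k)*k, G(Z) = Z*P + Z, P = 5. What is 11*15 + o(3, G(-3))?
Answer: 1098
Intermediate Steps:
G(Z) = 6*Z (G(Z) = Z*5 + Z = 5*Z + Z = 6*Z)
o(j, k) = 5*j + k*(j + j*k)
11*15 + o(3, G(-3)) = 11*15 + 3*(5 + 6*(-3) + (6*(-3))²) = 165 + 3*(5 - 18 + (-18)²) = 165 + 3*(5 - 18 + 324) = 165 + 3*311 = 165 + 933 = 1098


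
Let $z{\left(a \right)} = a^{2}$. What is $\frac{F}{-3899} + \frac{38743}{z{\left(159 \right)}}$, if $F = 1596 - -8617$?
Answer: $- \frac{288776}{265689} \approx -1.0869$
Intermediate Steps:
$F = 10213$ ($F = 1596 + 8617 = 10213$)
$\frac{F}{-3899} + \frac{38743}{z{\left(159 \right)}} = \frac{10213}{-3899} + \frac{38743}{159^{2}} = 10213 \left(- \frac{1}{3899}\right) + \frac{38743}{25281} = - \frac{1459}{557} + 38743 \cdot \frac{1}{25281} = - \frac{1459}{557} + \frac{731}{477} = - \frac{288776}{265689}$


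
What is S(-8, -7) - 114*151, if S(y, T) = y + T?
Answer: -17229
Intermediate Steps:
S(y, T) = T + y
S(-8, -7) - 114*151 = (-7 - 8) - 114*151 = -15 - 17214 = -17229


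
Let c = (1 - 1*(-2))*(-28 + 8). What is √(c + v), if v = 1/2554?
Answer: I*√391372406/2554 ≈ 7.7459*I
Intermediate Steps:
v = 1/2554 ≈ 0.00039154
c = -60 (c = (1 + 2)*(-20) = 3*(-20) = -60)
√(c + v) = √(-60 + 1/2554) = √(-153239/2554) = I*√391372406/2554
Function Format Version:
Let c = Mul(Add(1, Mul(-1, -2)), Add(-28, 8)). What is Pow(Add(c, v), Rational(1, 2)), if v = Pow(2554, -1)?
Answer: Mul(Rational(1, 2554), I, Pow(391372406, Rational(1, 2))) ≈ Mul(7.7459, I)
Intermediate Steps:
v = Rational(1, 2554) ≈ 0.00039154
c = -60 (c = Mul(Add(1, 2), -20) = Mul(3, -20) = -60)
Pow(Add(c, v), Rational(1, 2)) = Pow(Add(-60, Rational(1, 2554)), Rational(1, 2)) = Pow(Rational(-153239, 2554), Rational(1, 2)) = Mul(Rational(1, 2554), I, Pow(391372406, Rational(1, 2)))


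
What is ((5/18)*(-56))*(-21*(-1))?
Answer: -980/3 ≈ -326.67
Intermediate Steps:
((5/18)*(-56))*(-21*(-1)) = ((5*(1/18))*(-56))*21 = ((5/18)*(-56))*21 = -140/9*21 = -980/3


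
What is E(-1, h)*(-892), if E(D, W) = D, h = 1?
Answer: 892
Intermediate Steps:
E(-1, h)*(-892) = -1*(-892) = 892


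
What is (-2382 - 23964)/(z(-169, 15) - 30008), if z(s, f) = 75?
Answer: 26346/29933 ≈ 0.88017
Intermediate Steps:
(-2382 - 23964)/(z(-169, 15) - 30008) = (-2382 - 23964)/(75 - 30008) = -26346/(-29933) = -26346*(-1/29933) = 26346/29933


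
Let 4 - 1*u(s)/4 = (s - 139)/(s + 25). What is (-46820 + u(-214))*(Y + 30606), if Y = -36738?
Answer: 2583431456/9 ≈ 2.8705e+8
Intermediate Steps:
u(s) = 16 - 4*(-139 + s)/(25 + s) (u(s) = 16 - 4*(s - 139)/(s + 25) = 16 - 4*(-139 + s)/(25 + s))
(-46820 + u(-214))*(Y + 30606) = (-46820 + 4*(239 + 3*(-214))/(25 - 214))*(-36738 + 30606) = (-46820 + 4*(239 - 642)/(-189))*(-6132) = (-46820 + 4*(-1/189)*(-403))*(-6132) = (-46820 + 1612/189)*(-6132) = -8847368/189*(-6132) = 2583431456/9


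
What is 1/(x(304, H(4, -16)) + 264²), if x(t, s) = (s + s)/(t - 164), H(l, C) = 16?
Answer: 35/2439368 ≈ 1.4348e-5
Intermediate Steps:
x(t, s) = 2*s/(-164 + t) (x(t, s) = (2*s)/(-164 + t) = 2*s/(-164 + t))
1/(x(304, H(4, -16)) + 264²) = 1/(2*16/(-164 + 304) + 264²) = 1/(2*16/140 + 69696) = 1/(2*16*(1/140) + 69696) = 1/(8/35 + 69696) = 1/(2439368/35) = 35/2439368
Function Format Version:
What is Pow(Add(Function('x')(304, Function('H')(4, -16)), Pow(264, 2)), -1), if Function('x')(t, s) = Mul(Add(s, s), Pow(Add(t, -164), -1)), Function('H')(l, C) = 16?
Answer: Rational(35, 2439368) ≈ 1.4348e-5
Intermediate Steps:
Function('x')(t, s) = Mul(2, s, Pow(Add(-164, t), -1)) (Function('x')(t, s) = Mul(Mul(2, s), Pow(Add(-164, t), -1)) = Mul(2, s, Pow(Add(-164, t), -1)))
Pow(Add(Function('x')(304, Function('H')(4, -16)), Pow(264, 2)), -1) = Pow(Add(Mul(2, 16, Pow(Add(-164, 304), -1)), Pow(264, 2)), -1) = Pow(Add(Mul(2, 16, Pow(140, -1)), 69696), -1) = Pow(Add(Mul(2, 16, Rational(1, 140)), 69696), -1) = Pow(Add(Rational(8, 35), 69696), -1) = Pow(Rational(2439368, 35), -1) = Rational(35, 2439368)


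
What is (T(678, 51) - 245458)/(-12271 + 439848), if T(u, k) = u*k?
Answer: -210880/427577 ≈ -0.49320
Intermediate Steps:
T(u, k) = k*u
(T(678, 51) - 245458)/(-12271 + 439848) = (51*678 - 245458)/(-12271 + 439848) = (34578 - 245458)/427577 = -210880*1/427577 = -210880/427577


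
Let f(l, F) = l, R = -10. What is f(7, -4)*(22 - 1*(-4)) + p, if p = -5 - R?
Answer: 187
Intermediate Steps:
p = 5 (p = -5 - 1*(-10) = -5 + 10 = 5)
f(7, -4)*(22 - 1*(-4)) + p = 7*(22 - 1*(-4)) + 5 = 7*(22 + 4) + 5 = 7*26 + 5 = 182 + 5 = 187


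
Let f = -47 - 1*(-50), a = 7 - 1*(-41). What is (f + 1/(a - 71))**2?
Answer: 4624/529 ≈ 8.7410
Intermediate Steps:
a = 48 (a = 7 + 41 = 48)
f = 3 (f = -47 + 50 = 3)
(f + 1/(a - 71))**2 = (3 + 1/(48 - 71))**2 = (3 + 1/(-23))**2 = (3 - 1/23)**2 = (68/23)**2 = 4624/529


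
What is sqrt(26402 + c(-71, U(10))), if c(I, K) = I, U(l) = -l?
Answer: sqrt(26331) ≈ 162.27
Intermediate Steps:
sqrt(26402 + c(-71, U(10))) = sqrt(26402 - 71) = sqrt(26331)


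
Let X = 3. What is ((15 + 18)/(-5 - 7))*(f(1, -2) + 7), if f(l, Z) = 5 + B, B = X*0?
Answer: -33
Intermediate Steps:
B = 0 (B = 3*0 = 0)
f(l, Z) = 5 (f(l, Z) = 5 + 0 = 5)
((15 + 18)/(-5 - 7))*(f(1, -2) + 7) = ((15 + 18)/(-5 - 7))*(5 + 7) = (33/(-12))*12 = (33*(-1/12))*12 = -11/4*12 = -33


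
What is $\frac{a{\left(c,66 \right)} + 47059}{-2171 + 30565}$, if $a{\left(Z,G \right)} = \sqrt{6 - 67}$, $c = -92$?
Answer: $\frac{47059}{28394} + \frac{i \sqrt{61}}{28394} \approx 1.6574 + 0.00027507 i$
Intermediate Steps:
$a{\left(Z,G \right)} = i \sqrt{61}$ ($a{\left(Z,G \right)} = \sqrt{-61} = i \sqrt{61}$)
$\frac{a{\left(c,66 \right)} + 47059}{-2171 + 30565} = \frac{i \sqrt{61} + 47059}{-2171 + 30565} = \frac{47059 + i \sqrt{61}}{28394} = \left(47059 + i \sqrt{61}\right) \frac{1}{28394} = \frac{47059}{28394} + \frac{i \sqrt{61}}{28394}$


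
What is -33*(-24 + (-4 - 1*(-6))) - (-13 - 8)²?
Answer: 285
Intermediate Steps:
-33*(-24 + (-4 - 1*(-6))) - (-13 - 8)² = -33*(-24 + (-4 + 6)) - 1*(-21)² = -33*(-24 + 2) - 1*441 = -33*(-22) - 441 = 726 - 441 = 285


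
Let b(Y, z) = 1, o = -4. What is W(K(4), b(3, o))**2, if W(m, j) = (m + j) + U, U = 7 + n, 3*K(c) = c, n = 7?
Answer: 2401/9 ≈ 266.78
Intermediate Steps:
K(c) = c/3
U = 14 (U = 7 + 7 = 14)
W(m, j) = 14 + j + m (W(m, j) = (m + j) + 14 = (j + m) + 14 = 14 + j + m)
W(K(4), b(3, o))**2 = (14 + 1 + (1/3)*4)**2 = (14 + 1 + 4/3)**2 = (49/3)**2 = 2401/9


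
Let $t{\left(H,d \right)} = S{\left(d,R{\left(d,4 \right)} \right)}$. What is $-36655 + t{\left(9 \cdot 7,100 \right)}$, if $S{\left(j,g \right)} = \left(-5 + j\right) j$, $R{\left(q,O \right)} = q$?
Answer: $-27155$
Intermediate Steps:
$S{\left(j,g \right)} = j \left(-5 + j\right)$
$t{\left(H,d \right)} = d \left(-5 + d\right)$
$-36655 + t{\left(9 \cdot 7,100 \right)} = -36655 + 100 \left(-5 + 100\right) = -36655 + 100 \cdot 95 = -36655 + 9500 = -27155$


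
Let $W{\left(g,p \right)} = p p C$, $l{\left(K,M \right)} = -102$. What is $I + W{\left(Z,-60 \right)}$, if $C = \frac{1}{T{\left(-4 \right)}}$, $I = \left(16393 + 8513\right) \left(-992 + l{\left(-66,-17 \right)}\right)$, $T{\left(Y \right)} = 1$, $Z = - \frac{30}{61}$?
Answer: $-27243564$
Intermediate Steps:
$Z = - \frac{30}{61}$ ($Z = \left(-30\right) \frac{1}{61} = - \frac{30}{61} \approx -0.4918$)
$I = -27247164$ ($I = \left(16393 + 8513\right) \left(-992 - 102\right) = 24906 \left(-1094\right) = -27247164$)
$C = 1$ ($C = 1^{-1} = 1$)
$W{\left(g,p \right)} = p^{2}$ ($W{\left(g,p \right)} = p p 1 = p^{2} \cdot 1 = p^{2}$)
$I + W{\left(Z,-60 \right)} = -27247164 + \left(-60\right)^{2} = -27247164 + 3600 = -27243564$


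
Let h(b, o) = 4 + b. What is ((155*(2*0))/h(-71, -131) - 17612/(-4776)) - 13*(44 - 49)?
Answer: 82013/1194 ≈ 68.688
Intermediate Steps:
((155*(2*0))/h(-71, -131) - 17612/(-4776)) - 13*(44 - 49) = ((155*(2*0))/(4 - 71) - 17612/(-4776)) - 13*(44 - 49) = ((155*0)/(-67) - 17612*(-1/4776)) - 13*(-5) = (0*(-1/67) + 4403/1194) - 1*(-65) = (0 + 4403/1194) + 65 = 4403/1194 + 65 = 82013/1194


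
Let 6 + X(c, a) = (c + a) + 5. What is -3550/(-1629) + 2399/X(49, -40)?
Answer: 3936371/13032 ≈ 302.05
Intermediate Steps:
X(c, a) = -1 + a + c (X(c, a) = -6 + ((c + a) + 5) = -6 + ((a + c) + 5) = -6 + (5 + a + c) = -1 + a + c)
-3550/(-1629) + 2399/X(49, -40) = -3550/(-1629) + 2399/(-1 - 40 + 49) = -3550*(-1/1629) + 2399/8 = 3550/1629 + 2399*(⅛) = 3550/1629 + 2399/8 = 3936371/13032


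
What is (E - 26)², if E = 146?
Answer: 14400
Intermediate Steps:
(E - 26)² = (146 - 26)² = 120² = 14400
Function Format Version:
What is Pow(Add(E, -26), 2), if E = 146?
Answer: 14400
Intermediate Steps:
Pow(Add(E, -26), 2) = Pow(Add(146, -26), 2) = Pow(120, 2) = 14400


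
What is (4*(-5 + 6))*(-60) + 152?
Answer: -88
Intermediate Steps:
(4*(-5 + 6))*(-60) + 152 = (4*1)*(-60) + 152 = 4*(-60) + 152 = -240 + 152 = -88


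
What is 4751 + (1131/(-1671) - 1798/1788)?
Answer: 2364960677/497958 ≈ 4749.3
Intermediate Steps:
4751 + (1131/(-1671) - 1798/1788) = 4751 + (1131*(-1/1671) - 1798*1/1788) = 4751 + (-377/557 - 899/894) = 4751 - 837781/497958 = 2364960677/497958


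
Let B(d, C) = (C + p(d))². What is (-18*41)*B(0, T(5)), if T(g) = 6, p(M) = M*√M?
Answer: -26568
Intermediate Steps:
p(M) = M^(3/2)
B(d, C) = (C + d^(3/2))²
(-18*41)*B(0, T(5)) = (-18*41)*(6 + 0^(3/2))² = -738*(6 + 0)² = -738*6² = -738*36 = -26568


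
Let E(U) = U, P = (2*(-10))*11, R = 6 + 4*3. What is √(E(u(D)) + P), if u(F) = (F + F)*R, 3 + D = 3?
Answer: 2*I*√55 ≈ 14.832*I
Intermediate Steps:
R = 18 (R = 6 + 12 = 18)
D = 0 (D = -3 + 3 = 0)
P = -220 (P = -20*11 = -220)
u(F) = 36*F (u(F) = (F + F)*18 = (2*F)*18 = 36*F)
√(E(u(D)) + P) = √(36*0 - 220) = √(0 - 220) = √(-220) = 2*I*√55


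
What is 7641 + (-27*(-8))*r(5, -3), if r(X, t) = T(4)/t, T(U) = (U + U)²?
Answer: 3033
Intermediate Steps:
T(U) = 4*U² (T(U) = (2*U)² = 4*U²)
r(X, t) = 64/t (r(X, t) = (4*4²)/t = (4*16)/t = 64/t)
7641 + (-27*(-8))*r(5, -3) = 7641 + (-27*(-8))*(64/(-3)) = 7641 + 216*(64*(-⅓)) = 7641 + 216*(-64/3) = 7641 - 4608 = 3033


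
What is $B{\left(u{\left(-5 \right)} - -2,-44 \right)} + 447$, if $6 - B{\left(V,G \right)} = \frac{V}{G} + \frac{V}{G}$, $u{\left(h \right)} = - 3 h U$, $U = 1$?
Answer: $\frac{9983}{22} \approx 453.77$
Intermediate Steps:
$u{\left(h \right)} = - 3 h$ ($u{\left(h \right)} = - 3 h 1 = - 3 h$)
$B{\left(V,G \right)} = 6 - \frac{2 V}{G}$ ($B{\left(V,G \right)} = 6 - \left(\frac{V}{G} + \frac{V}{G}\right) = 6 - \frac{2 V}{G}$)
$B{\left(u{\left(-5 \right)} - -2,-44 \right)} + 447 = \left(6 - \frac{2 \left(\left(-3\right) \left(-5\right) - -2\right)}{-44}\right) + 447 = \left(6 - 2 \left(15 + 2\right) \left(- \frac{1}{44}\right)\right) + 447 = \left(6 - 34 \left(- \frac{1}{44}\right)\right) + 447 = \left(6 + \frac{17}{22}\right) + 447 = \frac{149}{22} + 447 = \frac{9983}{22}$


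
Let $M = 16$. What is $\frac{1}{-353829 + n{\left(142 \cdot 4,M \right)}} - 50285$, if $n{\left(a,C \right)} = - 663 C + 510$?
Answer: $- \frac{18300069196}{363927} \approx -50285.0$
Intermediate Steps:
$n{\left(a,C \right)} = 510 - 663 C$
$\frac{1}{-353829 + n{\left(142 \cdot 4,M \right)}} - 50285 = \frac{1}{-353829 + \left(510 - 10608\right)} - 50285 = \frac{1}{-353829 - 10098} - 50285 = \frac{1}{-363927} - 50285 = - \frac{1}{363927} - 50285 = - \frac{18300069196}{363927}$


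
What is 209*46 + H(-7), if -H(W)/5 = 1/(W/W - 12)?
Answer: 105759/11 ≈ 9614.5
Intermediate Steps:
H(W) = 5/11 (H(W) = -5/(W/W - 12) = -5/(1 - 12) = -5/(-11) = -5*(-1/11) = 5/11)
209*46 + H(-7) = 209*46 + 5/11 = 9614 + 5/11 = 105759/11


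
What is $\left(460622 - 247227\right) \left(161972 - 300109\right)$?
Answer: $-29477745115$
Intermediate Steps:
$\left(460622 - 247227\right) \left(161972 - 300109\right) = 213395 \left(161972 - 300109\right) = 213395 \left(-138137\right) = -29477745115$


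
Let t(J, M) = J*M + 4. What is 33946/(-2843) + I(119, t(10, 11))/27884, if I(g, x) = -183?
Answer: -947070533/79274212 ≈ -11.947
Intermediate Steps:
t(J, M) = 4 + J*M
33946/(-2843) + I(119, t(10, 11))/27884 = 33946/(-2843) - 183/27884 = 33946*(-1/2843) - 183*1/27884 = -33946/2843 - 183/27884 = -947070533/79274212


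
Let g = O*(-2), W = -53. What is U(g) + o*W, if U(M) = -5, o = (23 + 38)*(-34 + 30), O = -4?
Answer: 12927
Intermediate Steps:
o = -244 (o = 61*(-4) = -244)
g = 8 (g = -4*(-2) = 8)
U(g) + o*W = -5 - 244*(-53) = -5 + 12932 = 12927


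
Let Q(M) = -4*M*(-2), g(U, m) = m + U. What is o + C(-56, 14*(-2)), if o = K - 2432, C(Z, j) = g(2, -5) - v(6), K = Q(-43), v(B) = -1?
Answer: -2778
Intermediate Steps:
g(U, m) = U + m
Q(M) = 8*M
K = -344 (K = 8*(-43) = -344)
C(Z, j) = -2 (C(Z, j) = (2 - 5) - 1*(-1) = -3 + 1 = -2)
o = -2776 (o = -344 - 2432 = -2776)
o + C(-56, 14*(-2)) = -2776 - 2 = -2778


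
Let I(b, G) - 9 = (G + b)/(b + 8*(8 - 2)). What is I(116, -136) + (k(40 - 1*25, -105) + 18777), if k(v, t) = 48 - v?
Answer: 771574/41 ≈ 18819.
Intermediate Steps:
I(b, G) = 9 + (G + b)/(48 + b) (I(b, G) = 9 + (G + b)/(b + 8*(8 - 2)) = 9 + (G + b)/(b + 8*6) = 9 + (G + b)/(b + 48) = 9 + (G + b)/(48 + b))
I(116, -136) + (k(40 - 1*25, -105) + 18777) = (432 - 136 + 10*116)/(48 + 116) + ((48 - (40 - 1*25)) + 18777) = (432 - 136 + 1160)/164 + ((48 - (40 - 25)) + 18777) = (1/164)*1456 + ((48 - 1*15) + 18777) = 364/41 + ((48 - 15) + 18777) = 364/41 + (33 + 18777) = 364/41 + 18810 = 771574/41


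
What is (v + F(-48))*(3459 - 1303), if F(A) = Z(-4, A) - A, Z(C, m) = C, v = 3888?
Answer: 8477392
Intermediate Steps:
F(A) = -4 - A
(v + F(-48))*(3459 - 1303) = (3888 + (-4 - 1*(-48)))*(3459 - 1303) = (3888 + (-4 + 48))*2156 = (3888 + 44)*2156 = 3932*2156 = 8477392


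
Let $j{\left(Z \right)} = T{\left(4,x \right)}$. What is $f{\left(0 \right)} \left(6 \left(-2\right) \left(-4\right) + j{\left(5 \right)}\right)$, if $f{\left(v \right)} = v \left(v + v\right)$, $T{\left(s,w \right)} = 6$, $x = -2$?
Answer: $0$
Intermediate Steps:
$j{\left(Z \right)} = 6$
$f{\left(v \right)} = 2 v^{2}$ ($f{\left(v \right)} = v 2 v = 2 v^{2}$)
$f{\left(0 \right)} \left(6 \left(-2\right) \left(-4\right) + j{\left(5 \right)}\right) = 2 \cdot 0^{2} \left(6 \left(-2\right) \left(-4\right) + 6\right) = 2 \cdot 0 \left(\left(-12\right) \left(-4\right) + 6\right) = 0 \left(48 + 6\right) = 0 \cdot 54 = 0$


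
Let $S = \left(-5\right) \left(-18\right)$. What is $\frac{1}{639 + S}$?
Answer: $\frac{1}{729} \approx 0.0013717$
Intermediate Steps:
$S = 90$
$\frac{1}{639 + S} = \frac{1}{639 + 90} = \frac{1}{729}$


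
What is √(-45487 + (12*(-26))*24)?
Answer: 5*I*√2119 ≈ 230.16*I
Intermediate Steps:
√(-45487 + (12*(-26))*24) = √(-45487 - 312*24) = √(-45487 - 7488) = √(-52975) = 5*I*√2119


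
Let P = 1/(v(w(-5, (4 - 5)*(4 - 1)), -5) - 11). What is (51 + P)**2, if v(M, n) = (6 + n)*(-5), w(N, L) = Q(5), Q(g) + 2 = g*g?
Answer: 664225/256 ≈ 2594.6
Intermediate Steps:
Q(g) = -2 + g**2 (Q(g) = -2 + g*g = -2 + g**2)
w(N, L) = 23 (w(N, L) = -2 + 5**2 = -2 + 25 = 23)
v(M, n) = -30 - 5*n
P = -1/16 (P = 1/((-30 - 5*(-5)) - 11) = 1/((-30 + 25) - 11) = 1/(-5 - 11) = 1/(-16) = -1/16 ≈ -0.062500)
(51 + P)**2 = (51 - 1/16)**2 = (815/16)**2 = 664225/256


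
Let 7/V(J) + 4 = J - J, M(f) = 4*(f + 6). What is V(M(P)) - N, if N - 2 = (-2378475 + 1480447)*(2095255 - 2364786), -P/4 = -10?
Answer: -968185539487/4 ≈ -2.4205e+11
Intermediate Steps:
P = 40 (P = -4*(-10) = 40)
M(f) = 24 + 4*f (M(f) = 4*(6 + f) = 24 + 4*f)
N = 242046384870 (N = 2 + (-2378475 + 1480447)*(2095255 - 2364786) = 2 - 898028*(-269531) = 2 + 242046384868 = 242046384870)
V(J) = -7/4 (V(J) = 7/(-4 + (J - J)) = 7/(-4 + 0) = 7/(-4) = 7*(-1/4) = -7/4)
V(M(P)) - N = -7/4 - 1*242046384870 = -7/4 - 242046384870 = -968185539487/4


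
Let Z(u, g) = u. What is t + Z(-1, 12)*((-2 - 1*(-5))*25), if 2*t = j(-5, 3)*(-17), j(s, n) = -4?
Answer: -41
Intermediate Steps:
t = 34 (t = (-4*(-17))/2 = (½)*68 = 34)
t + Z(-1, 12)*((-2 - 1*(-5))*25) = 34 - (-2 - 1*(-5))*25 = 34 - (-2 + 5)*25 = 34 - 3*25 = 34 - 1*75 = 34 - 75 = -41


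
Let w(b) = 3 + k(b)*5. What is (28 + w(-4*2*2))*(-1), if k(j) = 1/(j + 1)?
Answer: -92/3 ≈ -30.667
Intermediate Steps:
k(j) = 1/(1 + j)
w(b) = 3 + 5/(1 + b)
(28 + w(-4*2*2))*(-1) = (28 + (8 + 3*(-4*2*2))/(1 - 4*2*2))*(-1) = (28 + (8 + 3*(-8*2))/(1 - 8*2))*(-1) = (28 + (8 + 3*(-16))/(1 - 16))*(-1) = (28 + (8 - 48)/(-15))*(-1) = (28 - 1/15*(-40))*(-1) = (28 + 8/3)*(-1) = (92/3)*(-1) = -92/3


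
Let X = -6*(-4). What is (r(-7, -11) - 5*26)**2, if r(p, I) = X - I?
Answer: 9025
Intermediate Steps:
X = 24
r(p, I) = 24 - I
(r(-7, -11) - 5*26)**2 = ((24 - 1*(-11)) - 5*26)**2 = ((24 + 11) - 130)**2 = (35 - 130)**2 = (-95)**2 = 9025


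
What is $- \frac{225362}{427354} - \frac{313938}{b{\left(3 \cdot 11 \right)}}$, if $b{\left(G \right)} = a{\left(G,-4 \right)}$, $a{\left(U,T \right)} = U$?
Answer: $- \frac{22361682833}{2350447} \approx -9513.8$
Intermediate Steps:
$b{\left(G \right)} = G$
$- \frac{225362}{427354} - \frac{313938}{b{\left(3 \cdot 11 \right)}} = - \frac{225362}{427354} - \frac{313938}{3 \cdot 11} = \left(-225362\right) \frac{1}{427354} - \frac{313938}{33} = - \frac{112681}{213677} - \frac{104646}{11} = - \frac{22361682833}{2350447}$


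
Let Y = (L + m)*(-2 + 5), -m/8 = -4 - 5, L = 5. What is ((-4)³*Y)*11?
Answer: -162624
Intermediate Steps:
m = 72 (m = -8*(-4 - 5) = -8*(-9) = 72)
Y = 231 (Y = (5 + 72)*(-2 + 5) = 77*3 = 231)
((-4)³*Y)*11 = ((-4)³*231)*11 = -64*231*11 = -14784*11 = -162624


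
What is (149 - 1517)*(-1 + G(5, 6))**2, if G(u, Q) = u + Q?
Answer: -136800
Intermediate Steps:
G(u, Q) = Q + u
(149 - 1517)*(-1 + G(5, 6))**2 = (149 - 1517)*(-1 + (6 + 5))**2 = -1368*(-1 + 11)**2 = -1368*10**2 = -1368*100 = -136800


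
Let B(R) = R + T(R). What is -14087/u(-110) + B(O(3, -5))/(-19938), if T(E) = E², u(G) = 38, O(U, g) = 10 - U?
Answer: -140434367/378822 ≈ -370.71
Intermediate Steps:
B(R) = R + R²
-14087/u(-110) + B(O(3, -5))/(-19938) = -14087/38 + ((10 - 1*3)*(1 + (10 - 1*3)))/(-19938) = -14087*1/38 + ((10 - 3)*(1 + (10 - 3)))*(-1/19938) = -14087/38 + (7*(1 + 7))*(-1/19938) = -14087/38 + (7*8)*(-1/19938) = -14087/38 + 56*(-1/19938) = -14087/38 - 28/9969 = -140434367/378822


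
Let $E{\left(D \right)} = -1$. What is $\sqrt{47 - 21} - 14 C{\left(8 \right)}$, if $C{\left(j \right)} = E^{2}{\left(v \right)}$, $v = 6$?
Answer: $-14 + \sqrt{26} \approx -8.901$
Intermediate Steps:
$C{\left(j \right)} = 1$ ($C{\left(j \right)} = \left(-1\right)^{2} = 1$)
$\sqrt{47 - 21} - 14 C{\left(8 \right)} = \sqrt{47 - 21} - 14 = \sqrt{26} - 14 = -14 + \sqrt{26}$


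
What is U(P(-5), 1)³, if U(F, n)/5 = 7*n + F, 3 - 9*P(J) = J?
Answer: 44738875/729 ≈ 61370.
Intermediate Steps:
P(J) = ⅓ - J/9
U(F, n) = 5*F + 35*n (U(F, n) = 5*(7*n + F) = 5*(F + 7*n) = 5*F + 35*n)
U(P(-5), 1)³ = (5*(⅓ - ⅑*(-5)) + 35*1)³ = (5*(⅓ + 5/9) + 35)³ = (5*(8/9) + 35)³ = (40/9 + 35)³ = (355/9)³ = 44738875/729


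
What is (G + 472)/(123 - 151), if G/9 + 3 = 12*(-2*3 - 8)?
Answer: 1067/28 ≈ 38.107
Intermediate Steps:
G = -1539 (G = -27 + 9*(12*(-2*3 - 8)) = -27 + 9*(12*(-6 - 8)) = -27 + 9*(12*(-14)) = -27 + 9*(-168) = -27 - 1512 = -1539)
(G + 472)/(123 - 151) = (-1539 + 472)/(123 - 151) = -1067/(-28) = -1067*(-1/28) = 1067/28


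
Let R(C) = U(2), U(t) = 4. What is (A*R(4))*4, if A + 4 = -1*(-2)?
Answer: -32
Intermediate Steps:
R(C) = 4
A = -2 (A = -4 - 1*(-2) = -4 + 2 = -2)
(A*R(4))*4 = -2*4*4 = -8*4 = -32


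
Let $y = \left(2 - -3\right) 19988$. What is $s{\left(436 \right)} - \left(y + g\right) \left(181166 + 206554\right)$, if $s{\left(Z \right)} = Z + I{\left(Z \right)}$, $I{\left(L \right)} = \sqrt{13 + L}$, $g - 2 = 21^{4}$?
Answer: $-114153685124 + \sqrt{449} \approx -1.1415 \cdot 10^{11}$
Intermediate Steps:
$g = 194483$ ($g = 2 + 21^{4} = 2 + 194481 = 194483$)
$y = 99940$ ($y = \left(2 + 3\right) 19988 = 5 \cdot 19988 = 99940$)
$s{\left(Z \right)} = Z + \sqrt{13 + Z}$
$s{\left(436 \right)} - \left(y + g\right) \left(181166 + 206554\right) = \left(436 + \sqrt{13 + 436}\right) - \left(99940 + 194483\right) \left(181166 + 206554\right) = \left(436 + \sqrt{449}\right) - 294423 \cdot 387720 = \left(436 + \sqrt{449}\right) - 114153685560 = -114153685124 + \sqrt{449}$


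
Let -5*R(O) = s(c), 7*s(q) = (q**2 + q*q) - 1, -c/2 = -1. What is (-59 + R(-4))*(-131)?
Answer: 38776/5 ≈ 7755.2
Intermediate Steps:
c = 2 (c = -2*(-1) = 2)
s(q) = -1/7 + 2*q**2/7 (s(q) = ((q**2 + q*q) - 1)/7 = ((q**2 + q**2) - 1)/7 = (2*q**2 - 1)/7 = (-1 + 2*q**2)/7 = -1/7 + 2*q**2/7)
R(O) = -1/5 (R(O) = -(-1/7 + (2/7)*2**2)/5 = -(-1/7 + (2/7)*4)/5 = -(-1/7 + 8/7)/5 = -1/5*1 = -1/5)
(-59 + R(-4))*(-131) = (-59 - 1/5)*(-131) = -296/5*(-131) = 38776/5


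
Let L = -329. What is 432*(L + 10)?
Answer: -137808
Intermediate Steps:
432*(L + 10) = 432*(-329 + 10) = 432*(-319) = -137808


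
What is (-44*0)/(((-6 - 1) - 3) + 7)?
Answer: 0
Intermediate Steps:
(-44*0)/(((-6 - 1) - 3) + 7) = 0/((-7 - 3) + 7) = 0/(-10 + 7) = 0/(-3) = 0*(-⅓) = 0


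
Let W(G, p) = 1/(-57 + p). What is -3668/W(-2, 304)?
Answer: -905996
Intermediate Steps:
-3668/W(-2, 304) = -3668/(1/(-57 + 304)) = -3668/(1/247) = -3668/1/247 = -3668*247 = -905996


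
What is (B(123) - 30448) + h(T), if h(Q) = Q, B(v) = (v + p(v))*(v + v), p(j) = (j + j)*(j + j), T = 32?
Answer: 14886778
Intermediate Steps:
p(j) = 4*j**2 (p(j) = (2*j)*(2*j) = 4*j**2)
B(v) = 2*v*(v + 4*v**2) (B(v) = (v + 4*v**2)*(v + v) = (v + 4*v**2)*(2*v) = 2*v*(v + 4*v**2))
(B(123) - 30448) + h(T) = (123**2*(2 + 8*123) - 30448) + 32 = (15129*(2 + 984) - 30448) + 32 = (15129*986 - 30448) + 32 = (14917194 - 30448) + 32 = 14886746 + 32 = 14886778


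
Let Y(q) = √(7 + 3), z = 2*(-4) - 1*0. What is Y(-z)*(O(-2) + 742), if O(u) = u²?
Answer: 746*√10 ≈ 2359.1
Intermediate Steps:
z = -8 (z = -8 + 0 = -8)
Y(q) = √10
Y(-z)*(O(-2) + 742) = √10*((-2)² + 742) = √10*(4 + 742) = √10*746 = 746*√10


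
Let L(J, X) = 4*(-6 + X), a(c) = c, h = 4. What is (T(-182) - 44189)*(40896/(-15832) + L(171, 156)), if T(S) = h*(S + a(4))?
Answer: -53085913488/1979 ≈ -2.6825e+7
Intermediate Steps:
T(S) = 16 + 4*S (T(S) = 4*(S + 4) = 4*(4 + S) = 16 + 4*S)
L(J, X) = -24 + 4*X
(T(-182) - 44189)*(40896/(-15832) + L(171, 156)) = ((16 + 4*(-182)) - 44189)*(40896/(-15832) + (-24 + 4*156)) = ((16 - 728) - 44189)*(40896*(-1/15832) + (-24 + 624)) = (-712 - 44189)*(-5112/1979 + 600) = -44901*1182288/1979 = -53085913488/1979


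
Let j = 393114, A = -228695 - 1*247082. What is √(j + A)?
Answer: 7*I*√1687 ≈ 287.51*I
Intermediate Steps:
A = -475777 (A = -228695 - 247082 = -475777)
√(j + A) = √(393114 - 475777) = √(-82663) = 7*I*√1687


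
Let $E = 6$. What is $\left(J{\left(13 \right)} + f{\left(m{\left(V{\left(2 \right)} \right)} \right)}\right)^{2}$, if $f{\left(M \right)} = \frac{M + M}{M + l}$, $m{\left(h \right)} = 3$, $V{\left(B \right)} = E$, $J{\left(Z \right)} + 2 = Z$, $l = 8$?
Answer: $\frac{16129}{121} \approx 133.3$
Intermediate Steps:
$J{\left(Z \right)} = -2 + Z$
$V{\left(B \right)} = 6$
$f{\left(M \right)} = \frac{2 M}{8 + M}$ ($f{\left(M \right)} = \frac{M + M}{M + 8} = \frac{2 M}{8 + M}$)
$\left(J{\left(13 \right)} + f{\left(m{\left(V{\left(2 \right)} \right)} \right)}\right)^{2} = \left(\left(-2 + 13\right) + 2 \cdot 3 \frac{1}{8 + 3}\right)^{2} = \left(11 + 2 \cdot 3 \cdot \frac{1}{11}\right)^{2} = \left(11 + \frac{6}{11}\right)^{2} = \left(\frac{127}{11}\right)^{2} = \frac{16129}{121}$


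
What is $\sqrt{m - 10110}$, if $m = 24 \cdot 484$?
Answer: $\sqrt{1506} \approx 38.807$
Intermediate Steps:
$m = 11616$
$\sqrt{m - 10110} = \sqrt{11616 - 10110} = \sqrt{1506}$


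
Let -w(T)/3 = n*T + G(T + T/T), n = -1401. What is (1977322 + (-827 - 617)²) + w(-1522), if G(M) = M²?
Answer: -9274831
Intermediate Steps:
w(T) = -3*(1 + T)² + 4203*T (w(T) = -3*(-1401*T + (T + T/T)²) = -3*(-1401*T + (T + 1)²) = -3*(-1401*T + (1 + T)²) = -3*((1 + T)² - 1401*T) = -3*(1 + T)² + 4203*T)
(1977322 + (-827 - 617)²) + w(-1522) = (1977322 + (-827 - 617)²) + (-3*(1 - 1522)² + 4203*(-1522)) = (1977322 + (-1444)²) + (-3*(-1521)² - 6396966) = (1977322 + 2085136) + (-3*2313441 - 6396966) = 4062458 + (-6940323 - 6396966) = 4062458 - 13337289 = -9274831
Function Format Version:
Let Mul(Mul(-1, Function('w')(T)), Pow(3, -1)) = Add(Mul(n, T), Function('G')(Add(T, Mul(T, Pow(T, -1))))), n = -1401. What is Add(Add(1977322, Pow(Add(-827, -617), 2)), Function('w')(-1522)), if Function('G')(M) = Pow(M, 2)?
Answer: -9274831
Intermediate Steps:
Function('w')(T) = Add(Mul(-3, Pow(Add(1, T), 2)), Mul(4203, T)) (Function('w')(T) = Mul(-3, Add(Mul(-1401, T), Pow(Add(T, Mul(T, Pow(T, -1))), 2))) = Mul(-3, Add(Mul(-1401, T), Pow(Add(T, 1), 2))) = Mul(-3, Add(Mul(-1401, T), Pow(Add(1, T), 2))) = Mul(-3, Add(Pow(Add(1, T), 2), Mul(-1401, T))) = Add(Mul(-3, Pow(Add(1, T), 2)), Mul(4203, T)))
Add(Add(1977322, Pow(Add(-827, -617), 2)), Function('w')(-1522)) = Add(Add(1977322, Pow(Add(-827, -617), 2)), Add(Mul(-3, Pow(Add(1, -1522), 2)), Mul(4203, -1522))) = Add(Add(1977322, Pow(-1444, 2)), Add(Mul(-3, Pow(-1521, 2)), -6396966)) = Add(Add(1977322, 2085136), Add(Mul(-3, 2313441), -6396966)) = Add(4062458, Add(-6940323, -6396966)) = Add(4062458, -13337289) = -9274831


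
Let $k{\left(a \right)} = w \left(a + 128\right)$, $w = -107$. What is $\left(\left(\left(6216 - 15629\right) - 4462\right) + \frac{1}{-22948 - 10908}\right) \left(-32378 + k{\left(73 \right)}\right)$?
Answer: $\frac{25312586573885}{33856} \approx 7.4765 \cdot 10^{8}$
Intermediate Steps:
$k{\left(a \right)} = -13696 - 107 a$ ($k{\left(a \right)} = - 107 \left(a + 128\right) = - 107 \left(128 + a\right) = -13696 - 107 a$)
$\left(\left(\left(6216 - 15629\right) - 4462\right) + \frac{1}{-22948 - 10908}\right) \left(-32378 + k{\left(73 \right)}\right) = \left(\left(\left(6216 - 15629\right) - 4462\right) + \frac{1}{-22948 - 10908}\right) \left(-32378 - 21507\right) = \left(\left(-9413 - 4462\right) + \frac{1}{-22948 - 10908}\right) \left(-32378 - 21507\right) = \left(-13875 + \frac{1}{-33856}\right) \left(-32378 - 21507\right) = \left(-13875 - \frac{1}{33856}\right) \left(-53885\right) = \left(- \frac{469752001}{33856}\right) \left(-53885\right) = \frac{25312586573885}{33856}$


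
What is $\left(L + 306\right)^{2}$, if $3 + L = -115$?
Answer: $35344$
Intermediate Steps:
$L = -118$ ($L = -3 - 115 = -118$)
$\left(L + 306\right)^{2} = \left(-118 + 306\right)^{2} = 188^{2} = 35344$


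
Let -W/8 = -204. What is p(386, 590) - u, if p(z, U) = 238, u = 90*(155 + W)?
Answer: -160592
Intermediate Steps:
W = 1632 (W = -8*(-204) = 1632)
u = 160830 (u = 90*(155 + 1632) = 90*1787 = 160830)
p(386, 590) - u = 238 - 1*160830 = 238 - 160830 = -160592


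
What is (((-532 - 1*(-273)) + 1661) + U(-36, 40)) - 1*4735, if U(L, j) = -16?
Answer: -3349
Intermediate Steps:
(((-532 - 1*(-273)) + 1661) + U(-36, 40)) - 1*4735 = (((-532 - 1*(-273)) + 1661) - 16) - 1*4735 = (((-532 + 273) + 1661) - 16) - 4735 = ((-259 + 1661) - 16) - 4735 = (1402 - 16) - 4735 = 1386 - 4735 = -3349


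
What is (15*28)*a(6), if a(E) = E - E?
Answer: 0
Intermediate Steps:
a(E) = 0
(15*28)*a(6) = (15*28)*0 = 420*0 = 0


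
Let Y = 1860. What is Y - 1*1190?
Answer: 670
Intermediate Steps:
Y - 1*1190 = 1860 - 1*1190 = 1860 - 1190 = 670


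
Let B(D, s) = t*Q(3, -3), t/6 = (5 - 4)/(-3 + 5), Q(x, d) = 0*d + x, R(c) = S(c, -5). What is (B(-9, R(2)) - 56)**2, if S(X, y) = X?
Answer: 2209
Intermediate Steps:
R(c) = c
Q(x, d) = x (Q(x, d) = 0 + x = x)
t = 3 (t = 6*((5 - 4)/(-3 + 5)) = 6*(1/2) = 3)
B(D, s) = 9 (B(D, s) = 3*3 = 9)
(B(-9, R(2)) - 56)**2 = (9 - 56)**2 = (-47)**2 = 2209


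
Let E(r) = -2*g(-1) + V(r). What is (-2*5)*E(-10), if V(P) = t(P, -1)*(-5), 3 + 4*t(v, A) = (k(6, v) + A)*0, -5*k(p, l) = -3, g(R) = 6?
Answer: 165/2 ≈ 82.500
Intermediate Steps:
k(p, l) = ⅗ (k(p, l) = -⅕*(-3) = ⅗)
t(v, A) = -¾ (t(v, A) = -¾ + ((⅗ + A)*0)/4 = -¾ + (¼)*0 = -¾ + 0 = -¾)
V(P) = 15/4 (V(P) = -¾*(-5) = 15/4)
E(r) = -33/4 (E(r) = -2*6 + 15/4 = -12 + 15/4 = -33/4)
(-2*5)*E(-10) = -2*5*(-33/4) = -10*(-33/4) = 165/2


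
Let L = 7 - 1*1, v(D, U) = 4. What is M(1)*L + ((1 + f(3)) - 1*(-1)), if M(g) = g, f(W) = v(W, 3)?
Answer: 12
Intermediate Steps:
f(W) = 4
L = 6 (L = 7 - 1 = 6)
M(1)*L + ((1 + f(3)) - 1*(-1)) = 1*6 + ((1 + 4) - 1*(-1)) = 6 + (5 + 1) = 6 + 6 = 12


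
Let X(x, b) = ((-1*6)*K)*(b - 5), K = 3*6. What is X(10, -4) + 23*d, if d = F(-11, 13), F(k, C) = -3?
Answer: 903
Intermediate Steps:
d = -3
K = 18
X(x, b) = 540 - 108*b (X(x, b) = (-1*6*18)*(b - 5) = (-6*18)*(-5 + b) = -108*(-5 + b) = 540 - 108*b)
X(10, -4) + 23*d = (540 - 108*(-4)) + 23*(-3) = (540 + 432) - 69 = 972 - 69 = 903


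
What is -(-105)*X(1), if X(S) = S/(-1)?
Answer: -105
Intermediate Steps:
X(S) = -S (X(S) = S*(-1) = -S)
-(-105)*X(1) = -(-105)*(-1*1) = -(-105)*(-1) = -1*105 = -105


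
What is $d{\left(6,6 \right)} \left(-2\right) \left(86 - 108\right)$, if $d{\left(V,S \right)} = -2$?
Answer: $-88$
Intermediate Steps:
$d{\left(6,6 \right)} \left(-2\right) \left(86 - 108\right) = \left(-2\right) \left(-2\right) \left(86 - 108\right) = 4 \left(-22\right) = -88$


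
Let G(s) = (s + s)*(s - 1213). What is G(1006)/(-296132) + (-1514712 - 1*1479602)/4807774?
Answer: 139456094146/177966966271 ≈ 0.78361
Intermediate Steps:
G(s) = 2*s*(-1213 + s) (G(s) = (2*s)*(-1213 + s) = 2*s*(-1213 + s))
G(1006)/(-296132) + (-1514712 - 1*1479602)/4807774 = (2*1006*(-1213 + 1006))/(-296132) + (-1514712 - 1*1479602)/4807774 = (2*1006*(-207))*(-1/296132) + (-1514712 - 1479602)*(1/4807774) = -416484*(-1/296132) - 2994314*1/4807774 = 104121/74033 - 1497157/2403887 = 139456094146/177966966271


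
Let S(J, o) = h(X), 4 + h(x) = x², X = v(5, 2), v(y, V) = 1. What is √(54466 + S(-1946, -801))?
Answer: √54463 ≈ 233.37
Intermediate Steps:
X = 1
h(x) = -4 + x²
S(J, o) = -3 (S(J, o) = -4 + 1² = -4 + 1 = -3)
√(54466 + S(-1946, -801)) = √(54466 - 3) = √54463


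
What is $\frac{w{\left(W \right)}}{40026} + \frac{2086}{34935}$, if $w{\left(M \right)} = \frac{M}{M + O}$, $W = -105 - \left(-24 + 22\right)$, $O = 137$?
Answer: $\frac{55592269}{932205540} \approx 0.059635$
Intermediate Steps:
$W = -103$ ($W = -105 - -2 = -105 + 2 = -103$)
$w{\left(M \right)} = \frac{M}{137 + M}$ ($w{\left(M \right)} = \frac{M}{M + 137} = \frac{M}{137 + M}$)
$\frac{w{\left(W \right)}}{40026} + \frac{2086}{34935} = \frac{\left(-103\right) \frac{1}{137 - 103}}{40026} + \frac{2086}{34935} = - \frac{103}{34} \cdot \frac{1}{40026} + 2086 \cdot \frac{1}{34935} = \left(-103\right) \frac{1}{34} \cdot \frac{1}{40026} + \frac{2086}{34935} = \left(- \frac{103}{34}\right) \frac{1}{40026} + \frac{2086}{34935} = - \frac{103}{1360884} + \frac{2086}{34935} = \frac{55592269}{932205540}$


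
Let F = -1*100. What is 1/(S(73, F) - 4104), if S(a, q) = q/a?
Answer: -73/299692 ≈ -0.00024358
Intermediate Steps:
F = -100
1/(S(73, F) - 4104) = 1/(-100/73 - 4104) = 1/(-299692/73) = -73/299692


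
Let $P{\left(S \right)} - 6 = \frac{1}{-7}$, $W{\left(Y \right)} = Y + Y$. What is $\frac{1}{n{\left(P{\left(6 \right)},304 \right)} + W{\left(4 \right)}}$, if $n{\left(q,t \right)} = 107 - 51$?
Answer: $\frac{1}{64} \approx 0.015625$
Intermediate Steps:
$W{\left(Y \right)} = 2 Y$
$P{\left(S \right)} = \frac{41}{7}$ ($P{\left(S \right)} = 6 + \frac{1}{-7} = 6 - \frac{1}{7} = \frac{41}{7}$)
$n{\left(q,t \right)} = 56$ ($n{\left(q,t \right)} = 107 - 51 = 56$)
$\frac{1}{n{\left(P{\left(6 \right)},304 \right)} + W{\left(4 \right)}} = \frac{1}{56 + 2 \cdot 4} = \frac{1}{56 + 8} = \frac{1}{64}$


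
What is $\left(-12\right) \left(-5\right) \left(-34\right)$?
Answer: $-2040$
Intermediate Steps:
$\left(-12\right) \left(-5\right) \left(-34\right) = 60 \left(-34\right) = -2040$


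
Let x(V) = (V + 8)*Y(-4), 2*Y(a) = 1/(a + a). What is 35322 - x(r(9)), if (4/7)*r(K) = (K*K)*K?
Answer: 2265743/64 ≈ 35402.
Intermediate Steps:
Y(a) = 1/(4*a) (Y(a) = 1/(2*(a + a)) = 1/(2*((2*a))) = (1/(2*a))/2 = 1/(4*a))
r(K) = 7*K**3/4 (r(K) = 7*((K*K)*K)/4 = 7*(K**2*K)/4 = 7*K**3/4)
x(V) = -1/2 - V/16 (x(V) = (V + 8)*((1/4)/(-4)) = (8 + V)*((1/4)*(-1/4)) = (8 + V)*(-1/16) = -1/2 - V/16)
35322 - x(r(9)) = 35322 - (-1/2 - 7*9**3/64) = 35322 - (-1/2 - 7*729/64) = 35322 - (-1/2 - 1/16*5103/4) = 35322 - (-1/2 - 5103/64) = 35322 - 1*(-5135/64) = 35322 + 5135/64 = 2265743/64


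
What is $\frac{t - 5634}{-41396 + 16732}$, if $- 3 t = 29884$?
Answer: $\frac{23393}{36996} \approx 0.63231$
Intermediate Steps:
$t = - \frac{29884}{3}$ ($t = \left(- \frac{1}{3}\right) 29884 = - \frac{29884}{3} \approx -9961.3$)
$\frac{t - 5634}{-41396 + 16732} = \frac{- \frac{29884}{3} - 5634}{-41396 + 16732} = - \frac{46786}{3 \left(-24664\right)} = \left(- \frac{46786}{3}\right) \left(- \frac{1}{24664}\right) = \frac{23393}{36996}$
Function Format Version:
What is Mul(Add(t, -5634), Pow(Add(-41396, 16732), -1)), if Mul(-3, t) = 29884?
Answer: Rational(23393, 36996) ≈ 0.63231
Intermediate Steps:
t = Rational(-29884, 3) (t = Mul(Rational(-1, 3), 29884) = Rational(-29884, 3) ≈ -9961.3)
Mul(Add(t, -5634), Pow(Add(-41396, 16732), -1)) = Mul(Add(Rational(-29884, 3), -5634), Pow(Add(-41396, 16732), -1)) = Mul(Rational(-46786, 3), Pow(-24664, -1)) = Mul(Rational(-46786, 3), Rational(-1, 24664)) = Rational(23393, 36996)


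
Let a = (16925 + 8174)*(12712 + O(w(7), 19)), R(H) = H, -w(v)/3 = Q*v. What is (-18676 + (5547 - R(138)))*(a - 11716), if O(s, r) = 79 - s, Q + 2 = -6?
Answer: -4203157553587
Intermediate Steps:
Q = -8 (Q = -2 - 6 = -8)
w(v) = 24*v (w(v) = -(-24)*v = 24*v)
a = 316824677 (a = (16925 + 8174)*(12712 + (79 - 24*7)) = 25099*(12712 + (79 - 1*168)) = 25099*(12712 + (79 - 168)) = 25099*(12712 - 89) = 25099*12623 = 316824677)
(-18676 + (5547 - R(138)))*(a - 11716) = (-18676 + (5547 - 1*138))*(316824677 - 11716) = (-18676 + (5547 - 138))*316812961 = (-18676 + 5409)*316812961 = -13267*316812961 = -4203157553587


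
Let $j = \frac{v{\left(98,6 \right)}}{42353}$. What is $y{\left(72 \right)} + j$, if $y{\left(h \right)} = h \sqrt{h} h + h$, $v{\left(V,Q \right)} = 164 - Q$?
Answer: $\frac{3049574}{42353} + 31104 \sqrt{2} \approx 44060.0$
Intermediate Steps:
$y{\left(h \right)} = h + h^{\frac{5}{2}}$ ($y{\left(h \right)} = h^{\frac{3}{2}} h + h = h^{\frac{5}{2}} + h = h + h^{\frac{5}{2}}$)
$j = \frac{158}{42353}$ ($j = \frac{164 - 6}{42353} = \left(164 - 6\right) \frac{1}{42353} = 158 \cdot \frac{1}{42353} = \frac{158}{42353} \approx 0.0037306$)
$y{\left(72 \right)} + j = \left(72 + 72^{\frac{5}{2}}\right) + \frac{158}{42353} = \left(72 + 31104 \sqrt{2}\right) + \frac{158}{42353} = \frac{3049574}{42353} + 31104 \sqrt{2}$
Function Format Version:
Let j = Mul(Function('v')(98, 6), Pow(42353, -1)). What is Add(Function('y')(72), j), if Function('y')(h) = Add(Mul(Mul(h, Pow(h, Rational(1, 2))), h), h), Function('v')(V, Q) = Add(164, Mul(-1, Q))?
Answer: Add(Rational(3049574, 42353), Mul(31104, Pow(2, Rational(1, 2)))) ≈ 44060.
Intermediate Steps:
Function('y')(h) = Add(h, Pow(h, Rational(5, 2))) (Function('y')(h) = Add(Mul(Pow(h, Rational(3, 2)), h), h) = Add(Pow(h, Rational(5, 2)), h) = Add(h, Pow(h, Rational(5, 2))))
j = Rational(158, 42353) (j = Mul(Add(164, Mul(-1, 6)), Pow(42353, -1)) = Mul(Add(164, -6), Rational(1, 42353)) = Mul(158, Rational(1, 42353)) = Rational(158, 42353) ≈ 0.0037306)
Add(Function('y')(72), j) = Add(Add(72, Pow(72, Rational(5, 2))), Rational(158, 42353)) = Add(Add(72, Mul(31104, Pow(2, Rational(1, 2)))), Rational(158, 42353)) = Add(Rational(3049574, 42353), Mul(31104, Pow(2, Rational(1, 2))))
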